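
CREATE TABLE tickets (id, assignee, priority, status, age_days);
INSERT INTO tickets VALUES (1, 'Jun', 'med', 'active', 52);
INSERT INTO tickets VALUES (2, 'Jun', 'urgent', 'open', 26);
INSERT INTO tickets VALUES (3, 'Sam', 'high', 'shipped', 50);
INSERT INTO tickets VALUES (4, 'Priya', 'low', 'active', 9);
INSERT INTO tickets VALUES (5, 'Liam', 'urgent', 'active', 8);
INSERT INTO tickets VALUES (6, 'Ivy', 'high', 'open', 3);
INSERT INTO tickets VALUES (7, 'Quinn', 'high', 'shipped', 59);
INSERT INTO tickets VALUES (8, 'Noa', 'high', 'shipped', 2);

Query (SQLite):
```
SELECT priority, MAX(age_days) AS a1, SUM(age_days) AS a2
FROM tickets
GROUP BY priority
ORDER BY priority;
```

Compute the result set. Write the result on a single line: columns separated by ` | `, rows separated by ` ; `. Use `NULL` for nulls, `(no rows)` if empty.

Group tickets by priority.
Per group compute: MAX(age_days), SUM(age_days).
  high: ids {3, 6, 7, 8} → MAX(age_days)=59, SUM(age_days)=114
  low: ids {4} → MAX(age_days)=9, SUM(age_days)=9
  med: ids {1} → MAX(age_days)=52, SUM(age_days)=52
  urgent: ids {2, 5} → MAX(age_days)=26, SUM(age_days)=34

high | 59 | 114 ; low | 9 | 9 ; med | 52 | 52 ; urgent | 26 | 34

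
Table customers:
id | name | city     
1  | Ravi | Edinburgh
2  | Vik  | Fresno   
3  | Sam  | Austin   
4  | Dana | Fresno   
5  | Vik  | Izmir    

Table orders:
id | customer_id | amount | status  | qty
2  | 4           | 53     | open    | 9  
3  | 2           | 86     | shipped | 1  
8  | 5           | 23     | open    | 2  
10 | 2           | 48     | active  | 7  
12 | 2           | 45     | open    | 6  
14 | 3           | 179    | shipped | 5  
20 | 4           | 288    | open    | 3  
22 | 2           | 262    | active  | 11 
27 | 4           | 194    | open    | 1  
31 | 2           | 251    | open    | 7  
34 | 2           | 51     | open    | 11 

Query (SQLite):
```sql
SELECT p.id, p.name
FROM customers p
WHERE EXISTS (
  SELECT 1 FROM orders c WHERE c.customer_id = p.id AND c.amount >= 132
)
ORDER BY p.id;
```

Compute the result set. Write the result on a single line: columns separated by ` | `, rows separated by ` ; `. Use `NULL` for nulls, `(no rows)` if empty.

For each customers row, check whether any orders with matching customer_id has amount >= 132.
Keep rows where that is true.

2 | Vik ; 3 | Sam ; 4 | Dana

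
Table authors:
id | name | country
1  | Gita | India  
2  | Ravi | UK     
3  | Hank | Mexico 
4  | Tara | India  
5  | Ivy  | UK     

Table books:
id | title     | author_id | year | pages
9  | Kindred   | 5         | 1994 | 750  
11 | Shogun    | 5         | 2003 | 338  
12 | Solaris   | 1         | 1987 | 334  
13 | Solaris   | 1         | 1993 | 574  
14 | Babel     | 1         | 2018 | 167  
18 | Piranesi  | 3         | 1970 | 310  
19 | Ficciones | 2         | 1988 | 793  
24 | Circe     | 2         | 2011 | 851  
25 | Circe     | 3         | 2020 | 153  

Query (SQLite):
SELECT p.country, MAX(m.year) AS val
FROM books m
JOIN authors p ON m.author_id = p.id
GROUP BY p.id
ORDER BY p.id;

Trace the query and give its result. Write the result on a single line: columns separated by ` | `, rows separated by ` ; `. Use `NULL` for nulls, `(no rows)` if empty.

India | 2018 ; UK | 2011 ; Mexico | 2020 ; UK | 2003

Join each books row to its authors via author_id.
Group joined rows by authors.id; compute MAX(m.year) per group.
  1: ids {12, 13, 14} → MAX(m.year)=2018
  2: ids {19, 24} → MAX(m.year)=2011
  3: ids {18, 25} → MAX(m.year)=2020
  5: ids {9, 11} → MAX(m.year)=2003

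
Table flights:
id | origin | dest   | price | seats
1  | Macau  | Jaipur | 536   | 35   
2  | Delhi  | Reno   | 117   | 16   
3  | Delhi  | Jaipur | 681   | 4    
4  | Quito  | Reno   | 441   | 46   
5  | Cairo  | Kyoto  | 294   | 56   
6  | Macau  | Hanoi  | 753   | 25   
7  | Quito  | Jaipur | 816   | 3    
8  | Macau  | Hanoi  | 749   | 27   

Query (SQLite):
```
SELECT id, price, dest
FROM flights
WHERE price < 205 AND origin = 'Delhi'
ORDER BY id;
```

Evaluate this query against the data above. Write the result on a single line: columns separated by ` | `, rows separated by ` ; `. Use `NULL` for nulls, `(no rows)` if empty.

2 | 117 | Reno

price < 205: ids {2}
origin = 'Delhi': ids {2, 3}
Combine with AND.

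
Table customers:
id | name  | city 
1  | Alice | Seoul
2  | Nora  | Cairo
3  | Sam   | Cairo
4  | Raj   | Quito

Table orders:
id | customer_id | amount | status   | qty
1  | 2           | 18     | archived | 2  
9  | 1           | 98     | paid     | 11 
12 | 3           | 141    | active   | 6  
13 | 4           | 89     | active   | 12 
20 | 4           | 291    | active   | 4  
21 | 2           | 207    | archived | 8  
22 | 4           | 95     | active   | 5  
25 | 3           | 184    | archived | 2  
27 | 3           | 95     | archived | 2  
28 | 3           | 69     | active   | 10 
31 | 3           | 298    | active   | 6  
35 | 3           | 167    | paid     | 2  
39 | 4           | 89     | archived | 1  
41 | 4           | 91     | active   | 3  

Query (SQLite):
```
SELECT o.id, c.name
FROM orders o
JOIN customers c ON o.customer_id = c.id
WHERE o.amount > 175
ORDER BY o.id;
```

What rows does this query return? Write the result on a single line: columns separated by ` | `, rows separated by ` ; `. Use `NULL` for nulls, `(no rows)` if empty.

Each orders row matches the customers row where customer_id = customers.id.
Then keep rows with o.amount > 175.

20 | Raj ; 21 | Nora ; 25 | Sam ; 31 | Sam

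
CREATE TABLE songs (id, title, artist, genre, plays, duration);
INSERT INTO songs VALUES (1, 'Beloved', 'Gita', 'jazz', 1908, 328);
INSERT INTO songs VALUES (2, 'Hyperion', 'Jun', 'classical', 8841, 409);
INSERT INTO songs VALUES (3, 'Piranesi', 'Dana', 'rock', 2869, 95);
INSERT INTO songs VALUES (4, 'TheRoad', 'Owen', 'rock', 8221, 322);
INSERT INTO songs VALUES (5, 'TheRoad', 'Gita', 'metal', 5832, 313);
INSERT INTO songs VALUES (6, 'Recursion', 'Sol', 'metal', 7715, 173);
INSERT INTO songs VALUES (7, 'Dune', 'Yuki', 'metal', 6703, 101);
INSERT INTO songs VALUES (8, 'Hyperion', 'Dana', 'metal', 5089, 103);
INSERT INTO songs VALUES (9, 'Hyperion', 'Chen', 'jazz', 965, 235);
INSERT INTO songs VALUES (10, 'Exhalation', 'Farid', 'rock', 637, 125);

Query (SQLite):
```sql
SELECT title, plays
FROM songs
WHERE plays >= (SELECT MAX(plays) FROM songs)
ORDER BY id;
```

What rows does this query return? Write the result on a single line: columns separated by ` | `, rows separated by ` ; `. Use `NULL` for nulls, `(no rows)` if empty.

Scalar subquery: MAX(plays) over all songs rows = 8841.
Keep rows where plays >= that value.

Hyperion | 8841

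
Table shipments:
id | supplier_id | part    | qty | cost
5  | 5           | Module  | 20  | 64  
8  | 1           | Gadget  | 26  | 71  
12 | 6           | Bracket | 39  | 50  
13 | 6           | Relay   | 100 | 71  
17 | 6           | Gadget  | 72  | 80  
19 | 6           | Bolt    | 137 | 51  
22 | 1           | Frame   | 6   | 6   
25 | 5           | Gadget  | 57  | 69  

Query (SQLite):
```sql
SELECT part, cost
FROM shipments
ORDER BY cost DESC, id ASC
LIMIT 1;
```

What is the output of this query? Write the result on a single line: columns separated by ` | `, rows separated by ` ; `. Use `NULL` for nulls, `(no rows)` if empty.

Sort by cost desc, tiebreak id asc: (80, id=17), (71, id=8), (71, id=13), (69, id=25) …. Take first 1.

Gadget | 80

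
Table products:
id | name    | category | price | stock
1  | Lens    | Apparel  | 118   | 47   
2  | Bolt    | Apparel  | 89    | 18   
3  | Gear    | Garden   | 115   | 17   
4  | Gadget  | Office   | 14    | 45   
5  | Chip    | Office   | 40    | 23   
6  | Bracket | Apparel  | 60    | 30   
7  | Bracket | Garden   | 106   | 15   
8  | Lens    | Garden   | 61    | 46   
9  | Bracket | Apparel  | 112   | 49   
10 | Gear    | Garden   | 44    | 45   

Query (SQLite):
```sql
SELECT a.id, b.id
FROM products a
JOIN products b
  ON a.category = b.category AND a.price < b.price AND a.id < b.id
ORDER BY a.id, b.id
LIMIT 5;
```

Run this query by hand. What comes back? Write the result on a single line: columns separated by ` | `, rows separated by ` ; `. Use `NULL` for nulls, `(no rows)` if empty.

Pairs (a,b) with same category, a.price < b.price, a.id < b.id.
category groups: Apparel:{1,2,6,9} Garden:{3,7,8,10} Office:{4,5}
Ordered by (a.id, b.id); first 5.

2 | 9 ; 4 | 5 ; 6 | 9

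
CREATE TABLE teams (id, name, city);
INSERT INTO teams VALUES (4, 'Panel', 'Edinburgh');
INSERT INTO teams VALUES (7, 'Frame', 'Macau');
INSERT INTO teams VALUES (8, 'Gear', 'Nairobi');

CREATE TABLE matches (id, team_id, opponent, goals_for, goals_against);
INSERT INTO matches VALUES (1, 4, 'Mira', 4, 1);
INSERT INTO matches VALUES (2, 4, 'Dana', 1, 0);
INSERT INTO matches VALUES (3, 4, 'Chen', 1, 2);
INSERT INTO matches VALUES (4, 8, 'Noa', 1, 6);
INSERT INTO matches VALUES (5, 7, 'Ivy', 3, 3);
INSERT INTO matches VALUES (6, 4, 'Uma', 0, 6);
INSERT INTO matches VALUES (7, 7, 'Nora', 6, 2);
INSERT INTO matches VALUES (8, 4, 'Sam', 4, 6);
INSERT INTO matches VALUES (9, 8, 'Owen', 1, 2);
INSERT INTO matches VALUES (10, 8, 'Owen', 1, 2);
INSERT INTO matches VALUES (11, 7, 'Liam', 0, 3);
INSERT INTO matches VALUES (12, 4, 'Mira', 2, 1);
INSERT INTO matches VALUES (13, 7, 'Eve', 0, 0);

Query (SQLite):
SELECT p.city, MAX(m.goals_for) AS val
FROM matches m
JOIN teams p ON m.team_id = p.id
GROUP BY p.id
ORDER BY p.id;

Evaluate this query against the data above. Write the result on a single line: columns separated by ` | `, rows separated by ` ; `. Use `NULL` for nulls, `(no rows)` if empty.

Join each matches row to its teams via team_id.
Group joined rows by teams.id; compute MAX(m.goals_for) per group.
  4: ids {1, 2, 3, 6, 8, 12} → MAX(m.goals_for)=4
  7: ids {5, 7, 11, 13} → MAX(m.goals_for)=6
  8: ids {4, 9, 10} → MAX(m.goals_for)=1

Edinburgh | 4 ; Macau | 6 ; Nairobi | 1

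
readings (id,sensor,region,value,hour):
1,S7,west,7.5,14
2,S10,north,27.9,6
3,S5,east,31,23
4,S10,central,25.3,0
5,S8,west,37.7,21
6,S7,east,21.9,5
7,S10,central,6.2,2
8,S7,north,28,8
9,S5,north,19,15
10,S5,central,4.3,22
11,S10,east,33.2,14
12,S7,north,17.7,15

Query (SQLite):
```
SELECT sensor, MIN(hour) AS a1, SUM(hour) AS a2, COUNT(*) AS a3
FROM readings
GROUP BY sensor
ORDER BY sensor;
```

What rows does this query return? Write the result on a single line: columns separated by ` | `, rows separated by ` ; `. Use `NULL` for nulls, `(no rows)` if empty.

Group readings by sensor.
Per group compute: MIN(hour), SUM(hour), COUNT(*).
  S10: ids {2, 4, 7, 11} → MIN(hour)=0, SUM(hour)=22, COUNT(*)=4
  S5: ids {3, 9, 10} → MIN(hour)=15, SUM(hour)=60, COUNT(*)=3
  S7: ids {1, 6, 8, 12} → MIN(hour)=5, SUM(hour)=42, COUNT(*)=4
  S8: ids {5} → MIN(hour)=21, SUM(hour)=21, COUNT(*)=1

S10 | 0 | 22 | 4 ; S5 | 15 | 60 | 3 ; S7 | 5 | 42 | 4 ; S8 | 21 | 21 | 1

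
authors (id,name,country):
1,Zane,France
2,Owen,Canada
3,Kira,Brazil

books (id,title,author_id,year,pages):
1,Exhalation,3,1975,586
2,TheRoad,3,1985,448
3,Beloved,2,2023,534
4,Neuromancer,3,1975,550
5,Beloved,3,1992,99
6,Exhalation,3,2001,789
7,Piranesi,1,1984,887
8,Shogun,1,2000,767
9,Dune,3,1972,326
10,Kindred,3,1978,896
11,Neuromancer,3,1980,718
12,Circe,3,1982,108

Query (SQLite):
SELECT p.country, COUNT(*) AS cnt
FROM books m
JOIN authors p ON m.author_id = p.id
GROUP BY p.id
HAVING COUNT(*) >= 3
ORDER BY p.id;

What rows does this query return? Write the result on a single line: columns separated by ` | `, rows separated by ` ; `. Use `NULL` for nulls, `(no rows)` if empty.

Brazil | 9

Join each books row to its authors via author_id.
Group joined rows by authors.id; compute COUNT(*) per group.
HAVING: keep groups with count ≥ 3.
  1: ids {7, 8} → COUNT(*)=2
  2: ids {3} → COUNT(*)=1
  3: ids {1, 2, 4, 5, 6, 9, 10, 11, 12} → COUNT(*)=9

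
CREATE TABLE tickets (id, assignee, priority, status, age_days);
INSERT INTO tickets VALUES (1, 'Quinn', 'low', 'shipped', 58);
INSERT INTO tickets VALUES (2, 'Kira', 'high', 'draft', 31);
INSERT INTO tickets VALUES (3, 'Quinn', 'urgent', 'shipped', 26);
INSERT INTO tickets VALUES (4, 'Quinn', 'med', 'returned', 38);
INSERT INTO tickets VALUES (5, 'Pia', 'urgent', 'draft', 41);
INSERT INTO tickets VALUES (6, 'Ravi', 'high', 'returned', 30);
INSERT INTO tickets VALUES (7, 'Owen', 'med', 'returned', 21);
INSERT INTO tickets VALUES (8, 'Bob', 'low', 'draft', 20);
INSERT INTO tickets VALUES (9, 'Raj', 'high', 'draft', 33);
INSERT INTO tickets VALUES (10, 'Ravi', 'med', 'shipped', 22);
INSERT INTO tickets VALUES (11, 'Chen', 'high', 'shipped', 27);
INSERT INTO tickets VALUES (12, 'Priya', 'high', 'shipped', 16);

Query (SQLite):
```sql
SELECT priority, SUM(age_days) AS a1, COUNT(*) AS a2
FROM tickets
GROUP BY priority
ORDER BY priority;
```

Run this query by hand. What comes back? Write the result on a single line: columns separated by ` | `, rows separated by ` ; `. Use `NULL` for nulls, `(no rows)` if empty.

Group tickets by priority.
Per group compute: SUM(age_days), COUNT(*).
  high: ids {2, 6, 9, 11, 12} → SUM(age_days)=137, COUNT(*)=5
  low: ids {1, 8} → SUM(age_days)=78, COUNT(*)=2
  med: ids {4, 7, 10} → SUM(age_days)=81, COUNT(*)=3
  urgent: ids {3, 5} → SUM(age_days)=67, COUNT(*)=2

high | 137 | 5 ; low | 78 | 2 ; med | 81 | 3 ; urgent | 67 | 2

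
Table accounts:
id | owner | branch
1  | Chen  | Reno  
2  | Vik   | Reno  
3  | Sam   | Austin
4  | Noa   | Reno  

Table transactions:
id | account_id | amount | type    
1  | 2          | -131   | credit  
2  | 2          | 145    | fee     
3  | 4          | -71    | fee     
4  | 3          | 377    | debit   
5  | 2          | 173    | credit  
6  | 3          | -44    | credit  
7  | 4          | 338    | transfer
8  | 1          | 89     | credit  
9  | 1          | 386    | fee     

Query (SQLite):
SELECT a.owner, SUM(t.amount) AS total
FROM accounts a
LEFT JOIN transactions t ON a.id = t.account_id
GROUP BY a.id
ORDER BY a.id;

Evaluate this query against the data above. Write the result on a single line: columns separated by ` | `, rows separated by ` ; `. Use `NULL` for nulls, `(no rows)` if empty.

LEFT JOIN keeps every accounts row; unmatched ones get NULL for transactions columns.
Group by accounts.id and compute SUM(t.amount). SUM over an all-NULL group is NULL.
  1: ids {8, 9} → SUM(t.amount)=475
  2: ids {1, 2, 5} → SUM(t.amount)=187
  3: ids {4, 6} → SUM(t.amount)=333
  4: ids {3, 7} → SUM(t.amount)=267

Chen | 475 ; Vik | 187 ; Sam | 333 ; Noa | 267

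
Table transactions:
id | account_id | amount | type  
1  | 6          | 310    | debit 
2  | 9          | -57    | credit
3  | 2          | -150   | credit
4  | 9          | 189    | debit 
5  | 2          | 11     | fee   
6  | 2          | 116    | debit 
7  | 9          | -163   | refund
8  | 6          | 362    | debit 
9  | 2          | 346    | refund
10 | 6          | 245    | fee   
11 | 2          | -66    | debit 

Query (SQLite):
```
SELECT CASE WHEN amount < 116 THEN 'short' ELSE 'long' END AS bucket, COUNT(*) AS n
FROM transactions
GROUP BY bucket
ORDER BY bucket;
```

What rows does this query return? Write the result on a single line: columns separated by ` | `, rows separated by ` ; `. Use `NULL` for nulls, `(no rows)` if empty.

Bucket rows by amount < 116 → 'short' else 'long'; count each bucket.

long | 6 ; short | 5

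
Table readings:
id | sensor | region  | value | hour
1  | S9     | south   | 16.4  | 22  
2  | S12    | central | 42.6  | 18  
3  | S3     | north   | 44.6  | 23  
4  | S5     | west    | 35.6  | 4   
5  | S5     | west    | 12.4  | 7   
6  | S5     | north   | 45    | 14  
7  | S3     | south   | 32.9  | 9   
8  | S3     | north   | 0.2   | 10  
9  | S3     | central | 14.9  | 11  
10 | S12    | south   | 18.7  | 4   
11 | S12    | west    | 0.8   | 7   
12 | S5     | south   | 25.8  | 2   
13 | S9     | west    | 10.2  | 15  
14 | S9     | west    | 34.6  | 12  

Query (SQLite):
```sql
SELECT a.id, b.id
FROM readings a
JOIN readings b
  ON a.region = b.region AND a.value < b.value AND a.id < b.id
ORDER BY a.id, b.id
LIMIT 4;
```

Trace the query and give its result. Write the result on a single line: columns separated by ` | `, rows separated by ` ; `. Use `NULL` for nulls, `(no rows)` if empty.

1 | 7 ; 1 | 10 ; 1 | 12 ; 3 | 6

Pairs (a,b) with same region, a.value < b.value, a.id < b.id.
region groups: central:{2,9} north:{3,6,8} south:{1,7,10,12} west:{4,5,11,13,14}
Ordered by (a.id, b.id); first 4.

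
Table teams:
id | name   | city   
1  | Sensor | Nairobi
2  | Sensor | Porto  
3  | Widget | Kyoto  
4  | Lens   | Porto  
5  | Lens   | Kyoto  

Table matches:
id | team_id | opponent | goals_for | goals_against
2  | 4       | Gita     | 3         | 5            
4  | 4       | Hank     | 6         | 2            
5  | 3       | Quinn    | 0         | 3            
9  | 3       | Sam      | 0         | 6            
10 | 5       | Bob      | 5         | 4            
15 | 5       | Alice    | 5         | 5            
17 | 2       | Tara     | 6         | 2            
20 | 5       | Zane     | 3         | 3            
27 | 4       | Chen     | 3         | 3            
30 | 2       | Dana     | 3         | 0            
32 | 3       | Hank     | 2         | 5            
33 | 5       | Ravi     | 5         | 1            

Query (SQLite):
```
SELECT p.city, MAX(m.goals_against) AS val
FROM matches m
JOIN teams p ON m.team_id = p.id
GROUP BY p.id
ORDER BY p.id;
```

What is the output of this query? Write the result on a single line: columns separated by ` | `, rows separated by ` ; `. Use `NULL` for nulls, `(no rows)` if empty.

Porto | 2 ; Kyoto | 6 ; Porto | 5 ; Kyoto | 5

Join each matches row to its teams via team_id.
Group joined rows by teams.id; compute MAX(m.goals_against) per group.
  2: ids {17, 30} → MAX(m.goals_against)=2
  3: ids {5, 9, 32} → MAX(m.goals_against)=6
  4: ids {2, 4, 27} → MAX(m.goals_against)=5
  5: ids {10, 15, 20, 33} → MAX(m.goals_against)=5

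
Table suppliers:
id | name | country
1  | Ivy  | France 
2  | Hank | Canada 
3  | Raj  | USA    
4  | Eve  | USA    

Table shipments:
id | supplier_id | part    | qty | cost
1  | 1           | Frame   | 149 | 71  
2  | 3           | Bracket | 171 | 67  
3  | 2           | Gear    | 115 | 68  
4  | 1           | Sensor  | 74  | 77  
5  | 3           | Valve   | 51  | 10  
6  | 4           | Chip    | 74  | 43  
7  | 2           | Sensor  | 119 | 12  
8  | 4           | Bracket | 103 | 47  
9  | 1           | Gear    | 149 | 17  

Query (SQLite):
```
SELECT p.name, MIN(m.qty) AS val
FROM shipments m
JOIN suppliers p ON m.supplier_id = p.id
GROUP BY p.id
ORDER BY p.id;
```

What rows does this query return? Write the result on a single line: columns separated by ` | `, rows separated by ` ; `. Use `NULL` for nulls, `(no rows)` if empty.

Ivy | 74 ; Hank | 115 ; Raj | 51 ; Eve | 74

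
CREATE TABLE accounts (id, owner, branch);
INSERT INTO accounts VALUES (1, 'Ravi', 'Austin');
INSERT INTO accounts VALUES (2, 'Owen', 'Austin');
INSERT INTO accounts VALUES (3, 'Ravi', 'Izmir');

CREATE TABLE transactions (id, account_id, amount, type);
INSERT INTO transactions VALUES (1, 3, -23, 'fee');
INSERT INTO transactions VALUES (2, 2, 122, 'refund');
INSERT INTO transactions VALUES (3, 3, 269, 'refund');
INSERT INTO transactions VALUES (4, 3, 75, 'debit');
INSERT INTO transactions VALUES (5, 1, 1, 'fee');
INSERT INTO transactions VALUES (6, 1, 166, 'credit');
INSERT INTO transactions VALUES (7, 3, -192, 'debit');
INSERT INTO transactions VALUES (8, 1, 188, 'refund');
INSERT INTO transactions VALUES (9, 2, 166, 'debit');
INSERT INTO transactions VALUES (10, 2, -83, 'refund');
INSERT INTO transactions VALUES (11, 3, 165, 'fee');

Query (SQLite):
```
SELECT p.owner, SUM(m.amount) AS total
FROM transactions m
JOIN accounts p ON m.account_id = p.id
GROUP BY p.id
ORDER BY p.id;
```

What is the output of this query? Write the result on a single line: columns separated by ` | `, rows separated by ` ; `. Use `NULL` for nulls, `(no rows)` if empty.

Ravi | 355 ; Owen | 205 ; Ravi | 294

Join each transactions row to its accounts via account_id.
Group joined rows by accounts.id; compute SUM(m.amount) per group.
  1: ids {5, 6, 8} → SUM(m.amount)=355
  2: ids {2, 9, 10} → SUM(m.amount)=205
  3: ids {1, 3, 4, 7, 11} → SUM(m.amount)=294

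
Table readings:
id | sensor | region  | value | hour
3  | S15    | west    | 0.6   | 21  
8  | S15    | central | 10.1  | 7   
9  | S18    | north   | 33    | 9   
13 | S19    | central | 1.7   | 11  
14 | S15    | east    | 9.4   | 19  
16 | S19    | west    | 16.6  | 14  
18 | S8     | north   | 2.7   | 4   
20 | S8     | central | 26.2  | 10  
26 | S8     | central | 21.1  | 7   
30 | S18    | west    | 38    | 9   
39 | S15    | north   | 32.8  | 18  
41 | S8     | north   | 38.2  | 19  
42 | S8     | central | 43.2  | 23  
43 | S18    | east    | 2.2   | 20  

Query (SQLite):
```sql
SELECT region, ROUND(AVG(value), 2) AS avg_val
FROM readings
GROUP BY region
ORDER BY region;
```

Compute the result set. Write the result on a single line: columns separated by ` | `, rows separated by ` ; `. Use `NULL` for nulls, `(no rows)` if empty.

central | 20.46 ; east | 5.8 ; north | 26.68 ; west | 18.4

Partition readings by region; compute ROUND(AVG(value), 2) within each group.
  central: ids {8, 13, 20, 26, 42} → ROUND(AVG(value), 2)=20.46
  east: ids {14, 43} → ROUND(AVG(value), 2)=5.8
  north: ids {9, 18, 39, 41} → ROUND(AVG(value), 2)=26.68
  west: ids {3, 16, 30} → ROUND(AVG(value), 2)=18.4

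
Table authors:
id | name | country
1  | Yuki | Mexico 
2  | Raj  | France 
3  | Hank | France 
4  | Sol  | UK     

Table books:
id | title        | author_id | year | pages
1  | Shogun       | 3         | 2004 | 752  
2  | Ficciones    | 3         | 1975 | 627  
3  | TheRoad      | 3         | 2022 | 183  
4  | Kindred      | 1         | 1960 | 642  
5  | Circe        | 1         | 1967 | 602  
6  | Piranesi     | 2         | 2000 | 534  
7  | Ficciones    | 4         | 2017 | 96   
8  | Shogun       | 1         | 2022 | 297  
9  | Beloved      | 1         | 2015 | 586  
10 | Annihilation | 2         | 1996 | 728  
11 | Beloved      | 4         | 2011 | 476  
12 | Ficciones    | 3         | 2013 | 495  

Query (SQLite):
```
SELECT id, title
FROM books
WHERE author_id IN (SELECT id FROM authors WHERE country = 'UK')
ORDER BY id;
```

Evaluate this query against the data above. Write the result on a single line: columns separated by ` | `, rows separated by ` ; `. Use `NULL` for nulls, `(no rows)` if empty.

7 | Ficciones ; 11 | Beloved

Inner query: authors.id where country = 'UK'.
Outer: keep books rows whose author_id is in that set.
Inner query → {4}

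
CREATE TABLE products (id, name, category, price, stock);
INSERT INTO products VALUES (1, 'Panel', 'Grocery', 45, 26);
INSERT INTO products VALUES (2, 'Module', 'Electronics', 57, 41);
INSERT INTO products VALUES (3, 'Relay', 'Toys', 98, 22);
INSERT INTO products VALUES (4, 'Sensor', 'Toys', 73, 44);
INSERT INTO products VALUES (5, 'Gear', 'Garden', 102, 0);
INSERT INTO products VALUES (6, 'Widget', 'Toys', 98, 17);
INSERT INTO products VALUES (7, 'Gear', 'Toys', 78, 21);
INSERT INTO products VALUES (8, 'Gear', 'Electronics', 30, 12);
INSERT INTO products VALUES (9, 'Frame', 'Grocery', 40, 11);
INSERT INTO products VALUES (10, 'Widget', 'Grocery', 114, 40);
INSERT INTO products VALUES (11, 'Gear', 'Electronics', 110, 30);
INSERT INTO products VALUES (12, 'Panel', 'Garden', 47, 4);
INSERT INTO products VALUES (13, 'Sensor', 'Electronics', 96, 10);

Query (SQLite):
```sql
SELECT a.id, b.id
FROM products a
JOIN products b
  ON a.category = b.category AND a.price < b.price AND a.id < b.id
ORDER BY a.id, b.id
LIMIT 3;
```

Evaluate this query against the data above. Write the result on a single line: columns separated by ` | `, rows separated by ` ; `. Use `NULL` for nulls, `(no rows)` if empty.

1 | 10 ; 2 | 11 ; 2 | 13

Pairs (a,b) with same category, a.price < b.price, a.id < b.id.
category groups: Electronics:{2,8,11,13} Garden:{5,12} Grocery:{1,9,10} Toys:{3,4,6,7}
Ordered by (a.id, b.id); first 3.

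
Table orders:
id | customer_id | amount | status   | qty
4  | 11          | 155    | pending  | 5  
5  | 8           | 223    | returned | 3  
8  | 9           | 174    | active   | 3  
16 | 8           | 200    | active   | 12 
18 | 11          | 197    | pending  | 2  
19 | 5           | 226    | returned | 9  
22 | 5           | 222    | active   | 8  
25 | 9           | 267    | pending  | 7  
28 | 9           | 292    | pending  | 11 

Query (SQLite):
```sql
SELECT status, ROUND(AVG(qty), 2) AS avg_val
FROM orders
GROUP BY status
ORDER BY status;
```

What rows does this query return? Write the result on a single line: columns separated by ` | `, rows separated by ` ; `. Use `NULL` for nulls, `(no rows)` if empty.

active | 7.67 ; pending | 6.25 ; returned | 6

Partition orders by status; compute ROUND(AVG(qty), 2) within each group.
  active: ids {8, 16, 22} → ROUND(AVG(qty), 2)=7.67
  pending: ids {4, 18, 25, 28} → ROUND(AVG(qty), 2)=6.25
  returned: ids {5, 19} → ROUND(AVG(qty), 2)=6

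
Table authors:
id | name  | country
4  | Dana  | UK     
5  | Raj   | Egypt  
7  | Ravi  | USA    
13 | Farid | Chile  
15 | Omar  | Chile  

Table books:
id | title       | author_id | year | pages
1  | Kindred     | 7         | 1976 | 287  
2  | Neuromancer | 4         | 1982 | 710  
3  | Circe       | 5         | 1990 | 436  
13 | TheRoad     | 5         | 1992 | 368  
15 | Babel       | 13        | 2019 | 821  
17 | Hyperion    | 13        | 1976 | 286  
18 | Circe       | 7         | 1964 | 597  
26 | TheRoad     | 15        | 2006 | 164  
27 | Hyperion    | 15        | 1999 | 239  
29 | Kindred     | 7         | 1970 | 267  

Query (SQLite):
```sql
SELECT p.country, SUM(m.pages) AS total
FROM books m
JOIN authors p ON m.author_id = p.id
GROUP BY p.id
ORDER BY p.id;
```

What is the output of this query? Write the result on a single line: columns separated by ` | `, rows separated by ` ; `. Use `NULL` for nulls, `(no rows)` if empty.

Join each books row to its authors via author_id.
Group joined rows by authors.id; compute SUM(m.pages) per group.
  4: ids {2} → SUM(m.pages)=710
  5: ids {3, 13} → SUM(m.pages)=804
  7: ids {1, 18, 29} → SUM(m.pages)=1151
  13: ids {15, 17} → SUM(m.pages)=1107
  15: ids {26, 27} → SUM(m.pages)=403

UK | 710 ; Egypt | 804 ; USA | 1151 ; Chile | 1107 ; Chile | 403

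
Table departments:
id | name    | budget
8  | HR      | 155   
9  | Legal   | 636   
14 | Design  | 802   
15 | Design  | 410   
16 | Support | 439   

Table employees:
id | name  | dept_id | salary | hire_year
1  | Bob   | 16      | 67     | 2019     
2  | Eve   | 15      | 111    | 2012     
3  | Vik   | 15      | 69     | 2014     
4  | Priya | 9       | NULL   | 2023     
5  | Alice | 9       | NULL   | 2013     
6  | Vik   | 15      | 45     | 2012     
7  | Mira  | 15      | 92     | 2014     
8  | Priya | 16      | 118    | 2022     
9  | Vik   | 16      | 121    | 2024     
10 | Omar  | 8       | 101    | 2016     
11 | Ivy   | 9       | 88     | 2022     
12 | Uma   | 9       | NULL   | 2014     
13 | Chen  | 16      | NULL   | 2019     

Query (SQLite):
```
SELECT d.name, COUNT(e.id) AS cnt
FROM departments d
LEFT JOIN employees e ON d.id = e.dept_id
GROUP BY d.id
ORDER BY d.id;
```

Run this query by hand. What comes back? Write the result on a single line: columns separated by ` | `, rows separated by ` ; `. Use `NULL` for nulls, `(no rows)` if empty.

LEFT JOIN keeps every departments row; unmatched ones get NULL for employees columns.
Group by departments.id and compute COUNT(e.id). COUNT(col) of an all-NULL group is 0.
  8: ids {10} → COUNT(e.id)=1
  9: ids {4, 5, 11, 12} → COUNT(e.id)=4
  14: ids {—} → COUNT(e.id)=0
  15: ids {2, 3, 6, 7} → COUNT(e.id)=4
  16: ids {1, 8, 9, 13} → COUNT(e.id)=4

HR | 1 ; Legal | 4 ; Design | 0 ; Design | 4 ; Support | 4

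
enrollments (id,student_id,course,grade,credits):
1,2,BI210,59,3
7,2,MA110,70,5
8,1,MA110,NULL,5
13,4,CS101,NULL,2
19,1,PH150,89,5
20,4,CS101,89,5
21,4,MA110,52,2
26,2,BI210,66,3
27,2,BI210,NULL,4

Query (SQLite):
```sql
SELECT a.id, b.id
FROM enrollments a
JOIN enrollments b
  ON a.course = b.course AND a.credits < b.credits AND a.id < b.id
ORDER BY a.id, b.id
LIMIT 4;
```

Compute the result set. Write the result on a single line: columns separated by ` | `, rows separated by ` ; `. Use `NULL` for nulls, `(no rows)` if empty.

Pairs (a,b) with same course, a.credits < b.credits, a.id < b.id.
course groups: BI210:{1,26,27} CS101:{13,20} MA110:{7,8,21} PH150:{19}
Ordered by (a.id, b.id); first 4.

1 | 27 ; 13 | 20 ; 26 | 27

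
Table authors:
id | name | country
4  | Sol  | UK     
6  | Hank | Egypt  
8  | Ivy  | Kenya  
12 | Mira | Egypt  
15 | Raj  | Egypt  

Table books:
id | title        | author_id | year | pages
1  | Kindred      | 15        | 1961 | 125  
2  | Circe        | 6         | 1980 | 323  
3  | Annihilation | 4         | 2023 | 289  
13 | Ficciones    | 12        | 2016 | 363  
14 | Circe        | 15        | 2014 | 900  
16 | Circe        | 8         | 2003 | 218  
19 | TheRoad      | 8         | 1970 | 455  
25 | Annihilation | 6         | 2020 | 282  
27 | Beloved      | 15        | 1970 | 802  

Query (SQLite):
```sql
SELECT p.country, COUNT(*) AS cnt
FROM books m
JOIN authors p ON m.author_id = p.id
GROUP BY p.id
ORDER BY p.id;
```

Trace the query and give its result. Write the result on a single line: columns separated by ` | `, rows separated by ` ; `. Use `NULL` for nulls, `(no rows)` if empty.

Join each books row to its authors via author_id.
Group joined rows by authors.id; compute COUNT(*) per group.
  4: ids {3} → COUNT(*)=1
  6: ids {2, 25} → COUNT(*)=2
  8: ids {16, 19} → COUNT(*)=2
  12: ids {13} → COUNT(*)=1
  15: ids {1, 14, 27} → COUNT(*)=3

UK | 1 ; Egypt | 2 ; Kenya | 2 ; Egypt | 1 ; Egypt | 3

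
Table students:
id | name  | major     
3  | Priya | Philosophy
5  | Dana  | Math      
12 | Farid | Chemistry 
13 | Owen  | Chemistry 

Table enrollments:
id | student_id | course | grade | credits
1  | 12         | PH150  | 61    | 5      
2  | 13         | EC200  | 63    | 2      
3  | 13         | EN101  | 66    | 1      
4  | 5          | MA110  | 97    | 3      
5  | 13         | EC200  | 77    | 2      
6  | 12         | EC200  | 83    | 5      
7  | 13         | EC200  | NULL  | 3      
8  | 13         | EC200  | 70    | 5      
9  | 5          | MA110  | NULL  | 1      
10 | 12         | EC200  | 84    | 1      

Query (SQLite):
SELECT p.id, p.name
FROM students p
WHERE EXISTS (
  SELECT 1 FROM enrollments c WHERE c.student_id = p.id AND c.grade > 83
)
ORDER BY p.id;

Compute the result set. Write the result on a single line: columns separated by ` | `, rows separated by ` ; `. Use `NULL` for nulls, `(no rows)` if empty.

5 | Dana ; 12 | Farid

For each students row, check whether any enrollments with matching student_id has grade > 83.
Keep rows where that is true.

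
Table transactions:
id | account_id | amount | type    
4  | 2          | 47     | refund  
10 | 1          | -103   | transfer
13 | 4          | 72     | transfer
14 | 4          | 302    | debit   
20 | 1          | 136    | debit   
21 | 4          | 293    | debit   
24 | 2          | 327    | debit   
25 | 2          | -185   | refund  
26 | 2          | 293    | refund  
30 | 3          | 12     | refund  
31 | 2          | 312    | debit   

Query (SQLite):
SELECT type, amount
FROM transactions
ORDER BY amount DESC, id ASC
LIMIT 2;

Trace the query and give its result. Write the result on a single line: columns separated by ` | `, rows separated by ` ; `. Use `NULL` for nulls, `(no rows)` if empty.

Sort by amount desc, tiebreak id asc: (327, id=24), (312, id=31), (302, id=14), (293, id=21), (293, id=26) …. Take first 2.

debit | 327 ; debit | 312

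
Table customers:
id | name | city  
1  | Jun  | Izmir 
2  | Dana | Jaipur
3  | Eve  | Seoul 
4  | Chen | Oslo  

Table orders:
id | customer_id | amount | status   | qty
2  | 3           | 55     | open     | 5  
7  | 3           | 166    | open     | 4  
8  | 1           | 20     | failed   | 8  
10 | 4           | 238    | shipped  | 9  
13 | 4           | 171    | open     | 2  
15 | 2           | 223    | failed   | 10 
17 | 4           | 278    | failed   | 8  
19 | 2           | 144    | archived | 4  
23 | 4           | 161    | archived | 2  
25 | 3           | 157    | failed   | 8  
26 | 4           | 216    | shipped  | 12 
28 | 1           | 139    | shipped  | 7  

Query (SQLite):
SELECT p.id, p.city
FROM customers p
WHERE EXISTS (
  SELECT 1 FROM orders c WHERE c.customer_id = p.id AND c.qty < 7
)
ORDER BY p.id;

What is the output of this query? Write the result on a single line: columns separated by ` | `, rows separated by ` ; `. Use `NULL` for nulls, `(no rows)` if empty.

2 | Jaipur ; 3 | Seoul ; 4 | Oslo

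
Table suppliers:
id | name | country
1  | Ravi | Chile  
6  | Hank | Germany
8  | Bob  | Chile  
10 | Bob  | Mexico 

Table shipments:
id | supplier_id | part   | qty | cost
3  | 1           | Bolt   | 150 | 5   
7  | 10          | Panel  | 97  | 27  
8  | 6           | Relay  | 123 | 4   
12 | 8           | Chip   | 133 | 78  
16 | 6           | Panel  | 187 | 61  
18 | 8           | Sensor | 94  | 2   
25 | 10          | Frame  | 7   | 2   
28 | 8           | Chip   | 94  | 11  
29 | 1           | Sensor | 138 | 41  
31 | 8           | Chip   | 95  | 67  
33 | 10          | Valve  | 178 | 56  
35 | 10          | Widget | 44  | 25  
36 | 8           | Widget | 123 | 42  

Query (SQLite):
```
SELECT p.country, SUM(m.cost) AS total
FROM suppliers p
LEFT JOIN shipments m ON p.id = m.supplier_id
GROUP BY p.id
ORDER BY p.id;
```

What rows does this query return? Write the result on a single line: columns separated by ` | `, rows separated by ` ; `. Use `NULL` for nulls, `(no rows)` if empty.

LEFT JOIN keeps every suppliers row; unmatched ones get NULL for shipments columns.
Group by suppliers.id and compute SUM(m.cost). SUM over an all-NULL group is NULL.
  1: ids {3, 29} → SUM(m.cost)=46
  6: ids {8, 16} → SUM(m.cost)=65
  8: ids {12, 18, 28, 31, 36} → SUM(m.cost)=200
  10: ids {7, 25, 33, 35} → SUM(m.cost)=110

Chile | 46 ; Germany | 65 ; Chile | 200 ; Mexico | 110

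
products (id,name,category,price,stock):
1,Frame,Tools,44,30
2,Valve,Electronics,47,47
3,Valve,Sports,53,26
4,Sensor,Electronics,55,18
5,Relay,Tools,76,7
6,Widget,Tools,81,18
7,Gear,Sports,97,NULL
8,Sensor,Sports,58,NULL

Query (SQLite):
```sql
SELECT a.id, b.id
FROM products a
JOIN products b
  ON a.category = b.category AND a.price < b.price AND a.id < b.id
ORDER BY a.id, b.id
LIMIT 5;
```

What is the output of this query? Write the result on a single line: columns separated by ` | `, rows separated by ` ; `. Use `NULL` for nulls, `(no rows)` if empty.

1 | 5 ; 1 | 6 ; 2 | 4 ; 3 | 7 ; 3 | 8

Pairs (a,b) with same category, a.price < b.price, a.id < b.id.
category groups: Electronics:{2,4} Sports:{3,7,8} Tools:{1,5,6}
Ordered by (a.id, b.id); first 5.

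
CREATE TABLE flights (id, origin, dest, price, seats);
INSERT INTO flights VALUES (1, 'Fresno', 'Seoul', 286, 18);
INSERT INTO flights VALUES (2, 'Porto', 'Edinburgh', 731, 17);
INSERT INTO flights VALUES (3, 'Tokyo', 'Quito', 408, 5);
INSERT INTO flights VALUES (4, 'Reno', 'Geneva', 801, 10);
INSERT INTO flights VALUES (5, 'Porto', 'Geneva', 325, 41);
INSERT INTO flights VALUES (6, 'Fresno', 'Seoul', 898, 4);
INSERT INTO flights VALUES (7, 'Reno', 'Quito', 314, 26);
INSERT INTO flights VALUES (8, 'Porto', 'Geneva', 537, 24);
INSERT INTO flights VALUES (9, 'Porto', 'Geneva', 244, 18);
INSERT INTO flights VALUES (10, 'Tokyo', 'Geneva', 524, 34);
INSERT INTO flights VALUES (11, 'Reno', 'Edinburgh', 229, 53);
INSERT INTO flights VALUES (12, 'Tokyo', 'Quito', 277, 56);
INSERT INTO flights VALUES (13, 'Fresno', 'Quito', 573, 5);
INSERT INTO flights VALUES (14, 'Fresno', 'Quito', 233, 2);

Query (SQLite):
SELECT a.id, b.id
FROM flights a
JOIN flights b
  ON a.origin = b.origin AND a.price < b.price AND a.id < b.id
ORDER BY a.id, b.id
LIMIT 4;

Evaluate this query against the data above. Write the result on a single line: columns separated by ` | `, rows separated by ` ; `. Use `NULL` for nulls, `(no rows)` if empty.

1 | 6 ; 1 | 13 ; 3 | 10 ; 5 | 8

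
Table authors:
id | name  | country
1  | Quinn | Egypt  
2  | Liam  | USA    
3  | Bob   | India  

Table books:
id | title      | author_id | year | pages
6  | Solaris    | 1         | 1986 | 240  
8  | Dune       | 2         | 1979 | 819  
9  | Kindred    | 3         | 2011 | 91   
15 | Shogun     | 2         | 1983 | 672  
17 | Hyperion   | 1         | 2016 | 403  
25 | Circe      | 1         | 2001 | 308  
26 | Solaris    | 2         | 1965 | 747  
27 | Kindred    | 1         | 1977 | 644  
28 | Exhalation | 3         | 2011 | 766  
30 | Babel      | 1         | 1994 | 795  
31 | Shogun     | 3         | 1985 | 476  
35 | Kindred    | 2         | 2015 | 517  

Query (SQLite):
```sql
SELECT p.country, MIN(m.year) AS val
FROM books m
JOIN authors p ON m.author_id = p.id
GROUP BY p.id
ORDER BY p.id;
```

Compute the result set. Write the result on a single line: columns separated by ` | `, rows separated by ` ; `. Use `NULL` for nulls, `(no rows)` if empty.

Egypt | 1977 ; USA | 1965 ; India | 1985

Join each books row to its authors via author_id.
Group joined rows by authors.id; compute MIN(m.year) per group.
  1: ids {6, 17, 25, 27, 30} → MIN(m.year)=1977
  2: ids {8, 15, 26, 35} → MIN(m.year)=1965
  3: ids {9, 28, 31} → MIN(m.year)=1985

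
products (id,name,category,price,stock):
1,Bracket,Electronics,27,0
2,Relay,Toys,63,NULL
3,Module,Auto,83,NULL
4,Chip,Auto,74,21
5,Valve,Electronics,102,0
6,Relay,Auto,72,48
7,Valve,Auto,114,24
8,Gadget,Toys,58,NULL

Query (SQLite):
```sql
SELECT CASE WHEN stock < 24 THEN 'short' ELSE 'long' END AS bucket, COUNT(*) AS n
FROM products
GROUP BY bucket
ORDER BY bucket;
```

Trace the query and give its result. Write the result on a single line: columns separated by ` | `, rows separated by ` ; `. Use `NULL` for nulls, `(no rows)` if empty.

Bucket rows by stock < 24 → 'short' else 'long'; count each bucket.
NULL < 24 is unknown, so NULL stock falls into ELSE → 'long'.

long | 5 ; short | 3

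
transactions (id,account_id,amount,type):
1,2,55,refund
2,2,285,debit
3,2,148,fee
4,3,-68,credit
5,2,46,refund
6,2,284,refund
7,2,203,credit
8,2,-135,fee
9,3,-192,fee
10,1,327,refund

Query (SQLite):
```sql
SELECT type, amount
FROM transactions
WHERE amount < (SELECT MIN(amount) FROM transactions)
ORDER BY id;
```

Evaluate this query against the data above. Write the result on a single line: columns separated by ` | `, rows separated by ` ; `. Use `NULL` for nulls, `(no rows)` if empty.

Scalar subquery: MIN(amount) over all transactions rows = -192.
Keep rows where amount < that value.

(no rows)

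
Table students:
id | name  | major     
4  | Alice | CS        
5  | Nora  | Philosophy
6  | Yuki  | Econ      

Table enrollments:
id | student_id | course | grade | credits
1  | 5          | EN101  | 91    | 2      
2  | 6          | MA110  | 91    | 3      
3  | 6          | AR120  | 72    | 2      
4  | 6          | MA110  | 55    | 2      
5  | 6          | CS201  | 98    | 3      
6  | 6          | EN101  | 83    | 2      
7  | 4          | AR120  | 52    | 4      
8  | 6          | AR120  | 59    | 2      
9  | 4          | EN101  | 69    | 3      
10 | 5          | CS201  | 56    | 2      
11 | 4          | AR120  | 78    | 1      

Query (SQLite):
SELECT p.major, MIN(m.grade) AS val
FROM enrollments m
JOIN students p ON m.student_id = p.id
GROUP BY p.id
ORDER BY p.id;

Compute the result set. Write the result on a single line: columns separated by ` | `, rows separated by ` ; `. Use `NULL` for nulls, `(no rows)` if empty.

Join each enrollments row to its students via student_id.
Group joined rows by students.id; compute MIN(m.grade) per group.
  4: ids {7, 9, 11} → MIN(m.grade)=52
  5: ids {1, 10} → MIN(m.grade)=56
  6: ids {2, 3, 4, 5, 6, 8} → MIN(m.grade)=55

CS | 52 ; Philosophy | 56 ; Econ | 55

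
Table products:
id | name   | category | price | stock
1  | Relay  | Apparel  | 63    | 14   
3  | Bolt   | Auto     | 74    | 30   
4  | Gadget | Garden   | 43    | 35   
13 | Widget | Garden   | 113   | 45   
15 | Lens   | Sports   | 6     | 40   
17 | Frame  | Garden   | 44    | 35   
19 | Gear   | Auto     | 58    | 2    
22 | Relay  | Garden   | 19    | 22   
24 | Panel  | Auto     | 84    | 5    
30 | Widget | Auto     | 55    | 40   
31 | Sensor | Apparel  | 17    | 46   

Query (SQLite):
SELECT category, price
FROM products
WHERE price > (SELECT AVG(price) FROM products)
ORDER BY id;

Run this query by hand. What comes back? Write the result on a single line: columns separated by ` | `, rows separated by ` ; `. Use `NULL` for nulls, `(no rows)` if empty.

Scalar subquery: AVG(price) over all products rows = 52.363636 (≈; comparison uses full precision).
Keep rows where price > that value.

Apparel | 63 ; Auto | 74 ; Garden | 113 ; Auto | 58 ; Auto | 84 ; Auto | 55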